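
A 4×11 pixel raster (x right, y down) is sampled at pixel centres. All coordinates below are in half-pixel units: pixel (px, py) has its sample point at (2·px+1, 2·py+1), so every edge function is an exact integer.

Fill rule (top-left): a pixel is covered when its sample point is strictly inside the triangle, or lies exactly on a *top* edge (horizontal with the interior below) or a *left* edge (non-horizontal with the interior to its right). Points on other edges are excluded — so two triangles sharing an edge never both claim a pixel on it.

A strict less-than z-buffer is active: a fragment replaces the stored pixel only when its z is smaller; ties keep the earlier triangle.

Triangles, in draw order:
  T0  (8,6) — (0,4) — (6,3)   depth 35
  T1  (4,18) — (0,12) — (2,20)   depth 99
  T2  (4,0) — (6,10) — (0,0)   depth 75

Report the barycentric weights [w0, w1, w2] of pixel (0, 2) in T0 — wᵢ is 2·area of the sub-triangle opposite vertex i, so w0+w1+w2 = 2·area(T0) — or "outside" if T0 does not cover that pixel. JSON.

T0:
  2·area = 20
  edge (8, 6)→(0, 4): d=(-8,-2) top-left  bias=+0
  edge (0, 4)→(6, 3): d=(6,-1) top-left  bias=+0
  edge (6, 3)→(8, 6): d=(2,3) right/bottom  bias=-1
    (2,2)@(5, 5): e=[2,11,7] → #
    (3,2)@(7, 5): e=[6,13,1] → #
    (2,3)@(5, 7): e=[-14,23,11] → ·
    (3,3)@(7, 7): e=[-10,25,5] → ·
  covered (2 px):
    · · · ·
    · · · ·
    · · # #
    · · · ·
    · · · ·
    · · · ·
    · · · ·
    · · · ·
    · · · ·
    · · · ·
    · · · ·
T1:
  2·area = 20  (B↔C swapped to make it positive)
  edge (4, 18)→(2, 20): d=(-2,2) right/bottom  bias=-1
  edge (2, 20)→(0, 12): d=(-2,-8) top-left  bias=+0
  edge (0, 12)→(4, 18): d=(4,6) right/bottom  bias=-1
    (0,7)@(1, 15): e=[12,2,6] → #
    (1,7)@(3, 15): e=[8,18,-6] → ·
    (3,7)@(7, 15): e=[0,50,-30] → ·  [on edge]
    (0,8)@(1, 17): e=[8,-2,14] → ·
    (1,8)@(3, 17): e=[4,14,2] → #
    (2,8)@(5, 17): e=[0,30,-10] → ·  [on edge]
    (1,9)@(3, 19): e=[0,10,10] → ·  [on edge]
    (0,10)@(1, 21): e=[0,-10,30] → ·  [on edge]
  covered (2 px):
    · · · ·
    · · · ·
    · · · ·
    · · · ·
    · · · ·
    · · · ·
    · · · ·
    # · · ·
    · # · ·
    · · · ·
    · · · ·
T2:
  2·area = 40
  edge (4, 0)→(6, 10): d=(2,10) right/bottom  bias=-1
  edge (6, 10)→(0, 0): d=(-6,-10) top-left  bias=+0
  edge (0, 0)→(4, 0): d=(4,0) top-left  bias=+0
    (0,0)@(1, 1): e=[32,4,4] → #
    (1,0)@(3, 1): e=[12,24,4] → #
    (2,0)@(5, 1): e=[-8,44,4] → ·
    (0,1)@(1, 3): e=[36,-8,12] → ·
    (1,1)@(3, 3): e=[16,12,12] → #
    (2,1)@(5, 3): e=[-4,32,12] → ·
    (1,2)@(3, 5): e=[20,0,20] → #  [on edge]
    (2,2)@(5, 5): e=[0,20,20] → ·  [on edge]
    (1,3)@(3, 7): e=[24,-12,28] → ·
    (2,3)@(5, 7): e=[4,8,28] → #
    (3,3)@(7, 7): e=[-16,28,28] → ·
    (2,4)@(5, 9): e=[8,-4,36] → ·
    (3,7)@(7, 15): e=[0,-20,60] → ·  [on edge]
  covered (5 px):
    # # · ·
    · # · ·
    · # · ·
    · · # ·
    · · · ·
    · · · ·
    · · · ·
    · · · ·
    · · · ·
    · · · ·
    · · · ·

Answer: "outside"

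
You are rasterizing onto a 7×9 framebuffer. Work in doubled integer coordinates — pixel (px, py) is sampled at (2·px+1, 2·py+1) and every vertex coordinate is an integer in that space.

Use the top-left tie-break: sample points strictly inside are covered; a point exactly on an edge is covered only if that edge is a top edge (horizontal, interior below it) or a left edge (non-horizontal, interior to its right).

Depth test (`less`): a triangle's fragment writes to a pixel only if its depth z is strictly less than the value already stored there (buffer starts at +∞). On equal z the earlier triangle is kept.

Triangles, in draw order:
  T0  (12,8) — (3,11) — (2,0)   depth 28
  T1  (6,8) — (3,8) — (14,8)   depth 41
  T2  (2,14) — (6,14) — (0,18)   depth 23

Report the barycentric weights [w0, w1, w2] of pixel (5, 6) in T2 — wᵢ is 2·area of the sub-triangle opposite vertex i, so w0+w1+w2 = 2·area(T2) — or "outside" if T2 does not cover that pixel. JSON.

T0:
  2·area = 102
  edge (12, 8)→(3, 11): d=(-9,3) right/bottom  bias=-1
  edge (3, 11)→(2, 0): d=(-1,-11) top-left  bias=+0
  edge (2, 0)→(12, 8): d=(10,8) right/bottom  bias=-1
    (1,0)@(3, 1): e=[90,10,2] → #
    (2,0)@(5, 1): e=[84,32,-14] → ·
    (1,1)@(3, 3): e=[72,8,22] → #
    (2,1)@(5, 3): e=[66,30,6] → #
    (3,1)@(7, 3): e=[60,52,-10] → ·
    (1,2)@(3, 5): e=[54,6,42] → #
    (3,2)@(7, 5): e=[42,50,10] → #
    (4,2)@(9, 5): e=[36,72,-6] → ·
    (1,3)@(3, 7): e=[36,4,62] → #
    (4,3)@(9, 7): e=[18,70,14] → #
    (5,3)@(11, 7): e=[12,92,-2] → ·
    (1,4)@(3, 9): e=[18,2,82] → #
    (4,4)@(9, 9): e=[0,68,34] → ·  [on edge]
    (1,5)@(3, 11): e=[0,0,102] → ·  [on edge]
  covered (13 px):
    · # · · · · ·
    · # # · · · ·
    · # # # · · ·
    · # # # # · ·
    · # # # · · ·
    · · · · · · ·
    · · · · · · ·
    · · · · · · ·
    · · · · · · ·
T1:
  degenerate (2·area = 0) — covers nothing
T2:
  2·area = 16
  edge (2, 14)→(6, 14): d=(4,0) top-left  bias=+0
  edge (6, 14)→(0, 18): d=(-6,4) right/bottom  bias=-1
  edge (0, 18)→(2, 14): d=(2,-4) top-left  bias=+0
    (1,7)@(3, 15): e=[4,6,6] → #
    (2,7)@(5, 15): e=[4,-2,14] → ·
    (0,8)@(1, 17): e=[12,2,2] → #
    (1,8)@(3, 17): e=[12,-6,10] → ·
  covered (2 px):
    · · · · · · ·
    · · · · · · ·
    · · · · · · ·
    · · · · · · ·
    · · · · · · ·
    · · · · · · ·
    · · · · · · ·
    · # · · · · ·
    # · · · · · ·

Answer: "outside"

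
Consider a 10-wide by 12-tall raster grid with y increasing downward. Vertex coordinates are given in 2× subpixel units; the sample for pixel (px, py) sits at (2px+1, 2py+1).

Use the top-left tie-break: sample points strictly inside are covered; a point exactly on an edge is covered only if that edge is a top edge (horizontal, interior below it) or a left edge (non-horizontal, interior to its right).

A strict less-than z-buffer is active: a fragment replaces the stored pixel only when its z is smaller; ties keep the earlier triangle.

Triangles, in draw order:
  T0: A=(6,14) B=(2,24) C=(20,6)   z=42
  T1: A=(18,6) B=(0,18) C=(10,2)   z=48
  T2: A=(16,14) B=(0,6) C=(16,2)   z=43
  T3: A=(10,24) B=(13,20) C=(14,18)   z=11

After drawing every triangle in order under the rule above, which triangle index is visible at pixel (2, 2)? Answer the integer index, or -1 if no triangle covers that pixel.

T0:
  2·area = 108  (B↔C swapped to make it positive)
  edge (6, 14)→(20, 6): d=(14,-8) top-left  bias=+0
  edge (20, 6)→(2, 24): d=(-18,18) right/bottom  bias=-1
  edge (2, 24)→(6, 14): d=(4,-10) top-left  bias=+0
    (9,3)@(19, 7): e=[6,0,102] → ·  [on edge]
    (7,4)@(15, 9): e=[2,36,70] → #
    (8,4)@(17, 9): e=[18,0,90] → ·  [on edge]
    (6,5)@(13, 11): e=[14,36,58] → #
    (7,5)@(15, 11): e=[30,0,78] → ·  [on edge]
    (4,6)@(9, 13): e=[10,72,26] → #
    (5,6)@(11, 13): e=[26,36,46] → #
    (6,6)@(13, 13): e=[42,0,66] → ·  [on edge]
    (3,7)@(7, 15): e=[22,72,14] → #
    (5,7)@(11, 15): e=[54,0,54] → ·  [on edge]
    (2,8)@(5, 17): e=[34,72,2] → #
    (4,8)@(9, 17): e=[66,0,42] → ·  [on edge]
    (3,9)@(7, 19): e=[78,0,30] → ·  [on edge]
    (2,10)@(5, 21): e=[90,0,18] → ·  [on edge]
    (1,11)@(3, 23): e=[102,0,6] → ·  [on edge]
  covered (9 px):
    · · · · · · · · · ·
    · · · · · · · · · ·
    · · · · · · · · · ·
    · · · · · · · · · ·
    · · · · · · · # · ·
    · · · · · · # · · ·
    · · · · # # · · · ·
    · · · # # · · · · ·
    · · # # · · · · · ·
    · · # · · · · · · ·
    · · · · · · · · · ·
    · · · · · · · · · ·
T1:
  2·area = 168
  edge (18, 6)→(0, 18): d=(-18,12) right/bottom  bias=-1
  edge (0, 18)→(10, 2): d=(10,-16) top-left  bias=+0
  edge (10, 2)→(18, 6): d=(8,4) right/bottom  bias=-1
    (5,1)@(11, 3): e=[138,26,4] → #
    (6,1)@(13, 3): e=[114,58,-4] → ·
    (4,2)@(9, 5): e=[126,14,28] → #
    (6,2)@(13, 5): e=[78,78,12] → #
    (7,2)@(15, 5): e=[54,110,4] → #
    (8,2)@(17, 5): e=[30,142,-4] → ·
    (3,3)@(7, 7): e=[114,2,52] → #
    (8,3)@(17, 7): e=[-6,162,12] → ·
    (3,4)@(7, 9): e=[78,22,68] → #
    (7,4)@(15, 9): e=[-18,150,36] → ·
    (2,5)@(5, 11): e=[66,10,92] → #
    (5,5)@(11, 11): e=[-6,106,68] → ·
  covered (21 px):
    · · · · · · · · · ·
    · · · · · # · · · ·
    · · · · # # # # · ·
    · · · # # # # # · ·
    · · · # # # # · · ·
    · · # # # · · · · ·
    · · # # · · · · · ·
    · # · · · · · · · ·
    # · · · · · · · · ·
    · · · · · · · · · ·
    · · · · · · · · · ·
    · · · · · · · · · ·
T2:
  2·area = 192
  edge (16, 14)→(0, 6): d=(-16,-8) top-left  bias=+0
  edge (0, 6)→(16, 2): d=(16,-4) top-left  bias=+0
  edge (16, 2)→(16, 14): d=(0,12) right/bottom  bias=-1
    (6,1)@(13, 3): e=[152,4,36] → #
    (7,1)@(15, 3): e=[168,12,12] → #
    (8,1)@(17, 3): e=[184,20,-12] → ·
    (2,2)@(5, 5): e=[56,4,132] → #
    (3,2)@(7, 5): e=[72,12,108] → #
    (4,2)@(9, 5): e=[88,20,84] → #
    (5,2)@(11, 5): e=[104,28,60] → #
    (8,2)@(17, 5): e=[152,52,-12] → ·
    (1,3)@(3, 7): e=[8,28,156] → #
    (8,3)@(17, 7): e=[120,84,-12] → ·
    (1,4)@(3, 9): e=[-24,60,156] → ·
    (2,4)@(5, 9): e=[-8,68,132] → ·
  covered (24 px):
    · · · · · · · · · ·
    · · · · · · # # · ·
    · · # # # # # # · ·
    · # # # # # # # · ·
    · · · # # # # # · ·
    · · · · · # # # · ·
    · · · · · · · # · ·
    · · · · · · · · · ·
    · · · · · · · · · ·
    · · · · · · · · · ·
    · · · · · · · · · ·
    · · · · · · · · · ·
T3:
  2·area = 2  (B↔C swapped to make it positive)
  edge (10, 24)→(14, 18): d=(4,-6) top-left  bias=+0
  edge (14, 18)→(13, 20): d=(-1,2) right/bottom  bias=-1
  edge (13, 20)→(10, 24): d=(-3,4) right/bottom  bias=-1
  covered (0 px):
    · · · · · · · · · ·
    · · · · · · · · · ·
    · · · · · · · · · ·
    · · · · · · · · · ·
    · · · · · · · · · ·
    · · · · · · · · · ·
    · · · · · · · · · ·
    · · · · · · · · · ·
    · · · · · · · · · ·
    · · · · · · · · · ·
    · · · · · · · · · ·
    · · · · · · · · · ·

Z-buffer (winner per pixel, '.' = empty):
  . . . . . . . . . .
  . . . . . 1 2 2 . .
  . . 2 2 2 2 2 2 . .
  . 2 2 2 2 2 2 2 . .
  . . . 2 2 2 2 0 . .
  . . 1 1 1 2 0 2 . .
  . . 1 1 0 0 . 2 . .
  . 1 . 0 0 . . . . .
  1 . 0 0 . . . . . .
  . . 0 . . . . . . .
  . . . . . . . . . .
  . . . . . . . . . .

Answer: 2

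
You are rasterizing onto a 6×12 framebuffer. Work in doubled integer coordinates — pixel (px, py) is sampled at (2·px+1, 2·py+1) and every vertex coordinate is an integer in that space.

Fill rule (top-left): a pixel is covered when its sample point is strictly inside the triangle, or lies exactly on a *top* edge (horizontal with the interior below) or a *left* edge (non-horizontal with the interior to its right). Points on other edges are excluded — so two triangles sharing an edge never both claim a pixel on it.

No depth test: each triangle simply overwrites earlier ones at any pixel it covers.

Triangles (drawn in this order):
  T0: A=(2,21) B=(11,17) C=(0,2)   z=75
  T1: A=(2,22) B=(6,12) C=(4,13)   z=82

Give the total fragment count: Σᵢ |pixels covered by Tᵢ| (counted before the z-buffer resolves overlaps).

T0:
  2·area = 179  (B↔C swapped to make it positive)
  edge (2, 21)→(0, 2): d=(-2,-19) top-left  bias=+0
  edge (0, 2)→(11, 17): d=(11,15) right/bottom  bias=-1
  edge (11, 17)→(2, 21): d=(-9,4) right/bottom  bias=-1
    (0,2)@(1, 5): e=[13,18,148] → X
    (1,2)@(3, 5): e=[51,-12,140] → .
    (0,3)@(1, 7): e=[9,40,130] → X
    (1,3)@(3, 7): e=[47,10,122] → X
    (2,3)@(5, 7): e=[85,-20,114] → .
    (0,4)@(1, 9): e=[5,62,112] → X
    (2,4)@(5, 9): e=[81,2,96] → X
    (3,4)@(7, 9): e=[119,-28,88] → .
    (0,5)@(1, 11): e=[1,84,94] → X
    (3,5)@(7, 11): e=[115,-6,70] → .
    (0,6)@(1, 13): e=[-3,106,76] → .
    (1,6)@(3, 13): e=[35,76,68] → X
    (5,8)@(11, 17): e=[179,0,0] → .  [on edge]
  covered (22 px):
    . . . . . .
    . . . . . .
    X . . . . .
    X X . . . .
    X X X . . .
    X X X . . .
    . X X X . .
    . X X X X .
    . X X X X .
    . X X . . .
    . . . . . .
    . . . . . .
T1:
  2·area = 16  (B↔C swapped to make it positive)
  edge (2, 22)→(4, 13): d=(2,-9) top-left  bias=+0
  edge (4, 13)→(6, 12): d=(2,-1) top-left  bias=+0
  edge (6, 12)→(2, 22): d=(-4,10) right/bottom  bias=-1
    (2,6)@(5, 13): e=[9,1,6] → X
    (3,6)@(7, 13): e=[27,3,-14] → .
    (2,7)@(5, 15): e=[13,5,-2] → .
    (1,9)@(3, 19): e=[3,11,2] → X
    (2,9)@(5, 19): e=[21,13,-18] → .
    (1,10)@(3, 21): e=[7,15,-6] → .
  covered (2 px):
    . . . . . .
    . . . . . .
    . . . . . .
    . . . . . .
    . . . . . .
    . . . . . .
    . . X . . .
    . . . . . .
    . . . . . .
    . X . . . .
    . . . . . .
    . . . . . .

Result: 24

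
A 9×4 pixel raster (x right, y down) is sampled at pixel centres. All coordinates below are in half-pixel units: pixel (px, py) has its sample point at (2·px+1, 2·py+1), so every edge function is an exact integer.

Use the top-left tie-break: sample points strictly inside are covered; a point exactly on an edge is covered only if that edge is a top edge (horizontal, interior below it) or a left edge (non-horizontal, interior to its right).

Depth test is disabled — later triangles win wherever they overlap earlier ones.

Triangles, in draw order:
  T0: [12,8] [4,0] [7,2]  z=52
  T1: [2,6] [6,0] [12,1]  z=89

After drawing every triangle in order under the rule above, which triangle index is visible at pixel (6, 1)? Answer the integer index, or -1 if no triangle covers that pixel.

T0:
  2·area = 8
  edge (12, 8)→(4, 0): d=(-8,-8) top-left  bias=+0
  edge (4, 0)→(7, 2): d=(3,2) right/bottom  bias=-1
  edge (7, 2)→(12, 8): d=(5,6) right/bottom  bias=-1
    (2,0)@(5, 1): e=[0,1,7] → #  [on edge]
    (3,0)@(7, 1): e=[16,-3,-5] → ·
    (2,1)@(5, 3): e=[-16,7,17] → ·
    (3,1)@(7, 3): e=[0,3,5] → #  [on edge]
    (4,1)@(9, 3): e=[16,-1,-7] → ·
    (3,2)@(7, 5): e=[-16,9,15] → ·
    (4,2)@(9, 5): e=[0,5,3] → #  [on edge]
    (5,2)@(11, 5): e=[16,1,-9] → ·
    (4,3)@(9, 7): e=[-16,11,13] → ·
    (5,3)@(11, 7): e=[0,7,1] → #  [on edge]
    (6,3)@(13, 7): e=[16,3,-11] → ·
  covered (4 px):
    · · # · · · · · ·
    · · · # · · · · ·
    · · · · # · · · ·
    · · · · · # · · ·
T1:
  2·area = 40
  edge (2, 6)→(6, 0): d=(4,-6) top-left  bias=+0
  edge (6, 0)→(12, 1): d=(6,1) right/bottom  bias=-1
  edge (12, 1)→(2, 6): d=(-10,5) right/bottom  bias=-1
    (3,0)@(7, 1): e=[10,5,25] → #
    (4,0)@(9, 1): e=[22,3,15] → #
    (5,0)@(11, 1): e=[34,1,5] → #
    (6,0)@(13, 1): e=[46,-1,-5] → ·
    (2,1)@(5, 3): e=[6,19,15] → #
    (4,1)@(9, 3): e=[30,15,-5] → ·
    (5,1)@(11, 3): e=[42,13,-15] → ·
    (1,2)@(3, 5): e=[2,33,5] → #
    (2,2)@(5, 5): e=[14,31,-5] → ·
    (3,2)@(7, 5): e=[26,29,-15] → ·
    (1,3)@(3, 7): e=[10,45,-15] → ·
  covered (6 px):
    · · · # # # · · ·
    · · # # · · · · ·
    · # · · · · · · ·
    · · · · · · · · ·

Z-buffer (winner per pixel, '.' = empty):
  . . 0 1 1 1 . . .
  . . 1 1 . . . . .
  . 1 . . 0 . . . .
  . . . . . 0 . . .

Answer: -1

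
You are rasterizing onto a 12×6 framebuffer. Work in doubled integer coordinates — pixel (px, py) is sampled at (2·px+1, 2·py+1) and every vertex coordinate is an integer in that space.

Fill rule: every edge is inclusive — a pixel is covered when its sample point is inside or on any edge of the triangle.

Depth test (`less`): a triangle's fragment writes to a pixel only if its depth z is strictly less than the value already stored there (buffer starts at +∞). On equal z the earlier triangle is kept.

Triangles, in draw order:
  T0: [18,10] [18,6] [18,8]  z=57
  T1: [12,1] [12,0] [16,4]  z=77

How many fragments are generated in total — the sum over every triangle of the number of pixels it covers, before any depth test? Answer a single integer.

T0:
  degenerate (2·area = 0) — covers nothing
T1:
  2·area = 4
  edge (12, 1)→(12, 0): d=(0,-1) inclusive
  edge (12, 0)→(16, 4): d=(4,4) inclusive
  edge (16, 4)→(12, 1): d=(-4,-3) inclusive
    (6,0)@(13, 1): e=[1,0,3] → █  [on edge]
    (7,0)@(15, 1): e=[3,-8,9] → ·
    (6,1)@(13, 3): e=[1,8,-5] → ·
    (7,1)@(15, 3): e=[3,0,1] → █  [on edge]
    (8,1)@(17, 3): e=[5,-8,7] → ·
    (7,2)@(15, 5): e=[3,8,-7] → ·
    (8,2)@(17, 5): e=[5,0,-1] → ·  [on edge]
    (9,3)@(19, 7): e=[7,0,-3] → ·  [on edge]
    (10,4)@(21, 9): e=[9,0,-5] → ·  [on edge]
    (11,5)@(23, 11): e=[11,0,-7] → ·  [on edge]
  covered (2 px):
    · · · · · · █ · · · · ·
    · · · · · · · █ · · · ·
    · · · · · · · · · · · ·
    · · · · · · · · · · · ·
    · · · · · · · · · · · ·
    · · · · · · · · · · · ·

Answer: 2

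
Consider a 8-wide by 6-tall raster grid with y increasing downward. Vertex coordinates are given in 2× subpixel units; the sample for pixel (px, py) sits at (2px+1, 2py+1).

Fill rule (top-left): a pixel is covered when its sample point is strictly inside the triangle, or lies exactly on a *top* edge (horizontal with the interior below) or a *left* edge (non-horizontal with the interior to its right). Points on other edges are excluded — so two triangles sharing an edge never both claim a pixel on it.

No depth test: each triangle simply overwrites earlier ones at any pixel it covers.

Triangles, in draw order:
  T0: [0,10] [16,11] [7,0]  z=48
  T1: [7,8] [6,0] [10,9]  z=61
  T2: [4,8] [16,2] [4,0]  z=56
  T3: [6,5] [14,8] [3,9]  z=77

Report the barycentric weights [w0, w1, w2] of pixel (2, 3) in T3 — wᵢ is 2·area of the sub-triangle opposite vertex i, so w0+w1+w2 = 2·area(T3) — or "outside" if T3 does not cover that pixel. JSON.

T0:
  2·area = 167  (B↔C swapped to make it positive)
  edge (0, 10)→(7, 0): d=(7,-10) top-left  bias=+0
  edge (7, 0)→(16, 11): d=(9,11) right/bottom  bias=-1
  edge (16, 11)→(0, 10): d=(-16,-1) top-left  bias=+0
    (3,0)@(7, 1): e=[7,9,151] → X
    (4,0)@(9, 1): e=[27,-13,153] → .
    (2,1)@(5, 3): e=[1,49,117] → X
    (4,1)@(9, 3): e=[41,5,121] → X
    (5,1)@(11, 3): e=[61,-17,123] → .
    (2,2)@(5, 5): e=[15,67,85] → X
    (5,2)@(11, 5): e=[75,1,91] → X
    (6,2)@(13, 5): e=[95,-21,93] → .
    (1,3)@(3, 7): e=[9,107,51] → X
    (6,3)@(13, 7): e=[109,-3,61] → .
    (0,4)@(1, 9): e=[3,147,17] → X
    (6,4)@(13, 9): e=[123,15,29] → X
  covered (20 px):
    . . . X . . . .
    . . X X X . . .
    . . X X X X . .
    . X X X X X . .
    X X X X X X X .
    . . . . . . . .
T1:
  2·area = 23
  edge (7, 8)→(6, 0): d=(-1,-8) top-left  bias=+0
  edge (6, 0)→(10, 9): d=(4,9) right/bottom  bias=-1
  edge (10, 9)→(7, 8): d=(-3,-1) top-left  bias=+0
    (3,1)@(7, 3): e=[5,3,15] → X
    (4,1)@(9, 3): e=[21,-15,17] → .
    (3,2)@(7, 5): e=[3,11,9] → X
    (4,2)@(9, 5): e=[19,-7,11] → .
    (3,3)@(7, 7): e=[1,19,3] → X
    (4,3)@(9, 7): e=[17,1,5] → X
    (5,3)@(11, 7): e=[33,-17,7] → .
    (3,4)@(7, 9): e=[-1,27,-3] → .
    (4,4)@(9, 9): e=[15,9,-1] → .
  covered (4 px):
    . . . . . . . .
    . . . X . . . .
    . . . X . . . .
    . . . X X . . .
    . . . . . . . .
    . . . . . . . .
T2:
  2·area = 96  (B↔C swapped to make it positive)
  edge (4, 8)→(4, 0): d=(0,-8) top-left  bias=+0
  edge (4, 0)→(16, 2): d=(12,2) right/bottom  bias=-1
  edge (16, 2)→(4, 8): d=(-12,6) right/bottom  bias=-1
    (2,0)@(5, 1): e=[8,10,78] → X
    (3,0)@(7, 1): e=[24,6,66] → X
    (4,0)@(9, 1): e=[40,2,54] → X
    (5,0)@(11, 1): e=[56,-2,42] → .
    (2,1)@(5, 3): e=[8,34,54] → X
    (5,1)@(11, 3): e=[56,22,18] → X
    (6,1)@(13, 3): e=[72,18,6] → X
    (7,1)@(15, 3): e=[88,14,-6] → .
    (2,2)@(5, 5): e=[8,58,30] → X
    (5,2)@(11, 5): e=[56,46,-6] → .
    (6,2)@(13, 5): e=[72,42,-18] → .
    (2,3)@(5, 7): e=[8,82,6] → X
  covered (12 px):
    . . X X X . . .
    . . X X X X X .
    . . X X X . . .
    . . X . . . . .
    . . . . . . . .
    . . . . . . . .
T3:
  2·area = 41
  edge (6, 5)→(14, 8): d=(8,3) right/bottom  bias=-1
  edge (14, 8)→(3, 9): d=(-11,1) right/bottom  bias=-1
  edge (3, 9)→(6, 5): d=(3,-4) top-left  bias=+0
    (4,0)@(9, 1): e=[-41,82,0] → .  [on edge]
    (2,3)@(5, 7): e=[19,20,2] → X
    (3,3)@(7, 7): e=[13,18,10] → X
    (4,3)@(9, 7): e=[7,16,18] → X
    (5,3)@(11, 7): e=[1,14,26] → X
    (6,3)@(13, 7): e=[-5,12,34] → .
    (1,4)@(3, 9): e=[41,0,0] → .  [on edge]
    (2,4)@(5, 9): e=[35,-2,8] → .
    (3,4)@(7, 9): e=[29,-4,16] → .
    (4,4)@(9, 9): e=[23,-6,24] → .
    (5,4)@(11, 9): e=[17,-8,32] → .
  covered (4 px):
    . . . . . . . .
    . . . . . . . .
    . . . . . . . .
    . . X X X X . .
    . . . . . . . .
    . . . . . . . .

Result: [20,2,19]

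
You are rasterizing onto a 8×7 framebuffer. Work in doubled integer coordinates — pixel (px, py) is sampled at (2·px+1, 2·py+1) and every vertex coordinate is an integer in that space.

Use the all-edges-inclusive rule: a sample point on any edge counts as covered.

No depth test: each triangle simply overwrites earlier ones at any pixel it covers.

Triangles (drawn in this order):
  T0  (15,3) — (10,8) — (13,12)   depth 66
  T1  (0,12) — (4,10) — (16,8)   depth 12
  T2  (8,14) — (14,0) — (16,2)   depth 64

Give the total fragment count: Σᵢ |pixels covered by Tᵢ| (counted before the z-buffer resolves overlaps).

T0:
  2·area = 35  (B↔C swapped to make it positive)
  edge (15, 3)→(13, 12): d=(-2,9) inclusive
  edge (13, 12)→(10, 8): d=(-3,-4) inclusive
  edge (10, 8)→(15, 3): d=(5,-5) inclusive
    (7,1)@(15, 3): e=[0,35,0] → X  [on edge]
    (6,2)@(13, 5): e=[14,21,0] → X  [on edge]
    (7,2)@(15, 5): e=[-4,29,10] → .
    (5,3)@(11, 7): e=[28,7,0] → X  [on edge]
    (7,3)@(15, 7): e=[-8,23,20] → .
    (4,4)@(9, 9): e=[42,-7,0] → .  [on edge]
    (5,4)@(11, 9): e=[24,1,10] → X
    (7,4)@(15, 9): e=[-12,17,30] → .
    (3,5)@(7, 11): e=[56,-21,0] → .  [on edge]
    (5,5)@(11, 11): e=[20,-5,20] → .
    (6,5)@(13, 11): e=[2,3,30] → X
    (7,5)@(15, 11): e=[-16,11,40] → .
    (2,6)@(5, 13): e=[70,-35,0] → .  [on edge]
  covered (7 px):
    . . . . . . . .
    . . . . . . . X
    . . . . . . X .
    . . . . . X X .
    . . . . . X X .
    . . . . . . X .
    . . . . . . . .
T1:
  2·area = 16
  edge (0, 12)→(4, 10): d=(4,-2) inclusive
  edge (4, 10)→(16, 8): d=(12,-2) inclusive
  edge (16, 8)→(0, 12): d=(-16,4) inclusive
    (5,4)@(11, 9): e=[10,2,4] → X
    (6,4)@(13, 9): e=[14,6,-4] → .
    (1,5)@(3, 11): e=[2,10,4] → X
    (2,5)@(5, 11): e=[6,14,-4] → .
    (5,5)@(11, 11): e=[18,26,-28] → .
    (1,6)@(3, 13): e=[10,34,-28] → .
  covered (2 px):
    . . . . . . . .
    . . . . . . . .
    . . . . . . . .
    . . . . . . . .
    . . . . . X . .
    . X . . . . . .
    . . . . . . . .
T2:
  2·area = 40
  edge (8, 14)→(14, 0): d=(6,-14) inclusive
  edge (14, 0)→(16, 2): d=(2,2) inclusive
  edge (16, 2)→(8, 14): d=(-8,12) inclusive
    (7,0)@(15, 1): e=[20,0,20] → X  [on edge]
    (6,1)@(13, 3): e=[4,8,28] → X
    (6,2)@(13, 5): e=[16,12,12] → X
    (7,2)@(15, 5): e=[44,8,-12] → .
    (5,3)@(11, 7): e=[0,20,20] → X  [on edge]
    (6,3)@(13, 7): e=[28,16,-4] → .
    (5,4)@(11, 9): e=[12,24,4] → X
    (6,4)@(13, 9): e=[40,20,-20] → .
    (5,5)@(11, 11): e=[24,28,-12] → .
  covered (6 px):
    . . . . . . . X
    . . . . . . X X
    . . . . . . X .
    . . . . . X . .
    . . . . . X . .
    . . . . . . . .
    . . . . . . . .

Result: 15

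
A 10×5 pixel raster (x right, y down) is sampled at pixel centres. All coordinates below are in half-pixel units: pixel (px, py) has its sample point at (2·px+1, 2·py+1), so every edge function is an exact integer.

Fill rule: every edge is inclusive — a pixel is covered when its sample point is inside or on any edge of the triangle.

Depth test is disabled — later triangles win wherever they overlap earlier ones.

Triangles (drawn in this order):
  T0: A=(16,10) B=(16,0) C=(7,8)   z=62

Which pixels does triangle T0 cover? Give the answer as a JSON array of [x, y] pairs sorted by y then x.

T0:
  2·area = 90  (B↔C swapped to make it positive)
  edge (16, 10)→(7, 8): d=(-9,-2) inclusive
  edge (7, 8)→(16, 0): d=(9,-8) inclusive
  edge (16, 0)→(16, 10): d=(0,10) inclusive
    (7,0)@(15, 1): e=[79,1,10] → █
    (8,0)@(17, 1): e=[83,17,-10] → ·
    (6,1)@(13, 3): e=[57,3,30] → █
    (8,1)@(17, 3): e=[65,35,-10] → ·
    (5,2)@(11, 5): e=[35,5,50] → █
    (8,2)@(17, 5): e=[47,53,-10] → ·
    (4,3)@(9, 7): e=[13,7,70] → █
    (8,3)@(17, 7): e=[29,71,-10] → ·
    (4,4)@(9, 9): e=[-5,25,70] → ·
    (5,4)@(11, 9): e=[-1,41,50] → ·
    (6,4)@(13, 9): e=[3,57,30] → █
    (8,4)@(17, 9): e=[11,89,-10] → ·
  covered (12 px):
    · · · · · · · █ · ·
    · · · · · · █ █ · ·
    · · · · · █ █ █ · ·
    · · · · █ █ █ █ · ·
    · · · · · · █ █ · ·

Final: [[7,0],[6,1],[7,1],[5,2],[6,2],[7,2],[4,3],[5,3],[6,3],[7,3],[6,4],[7,4]]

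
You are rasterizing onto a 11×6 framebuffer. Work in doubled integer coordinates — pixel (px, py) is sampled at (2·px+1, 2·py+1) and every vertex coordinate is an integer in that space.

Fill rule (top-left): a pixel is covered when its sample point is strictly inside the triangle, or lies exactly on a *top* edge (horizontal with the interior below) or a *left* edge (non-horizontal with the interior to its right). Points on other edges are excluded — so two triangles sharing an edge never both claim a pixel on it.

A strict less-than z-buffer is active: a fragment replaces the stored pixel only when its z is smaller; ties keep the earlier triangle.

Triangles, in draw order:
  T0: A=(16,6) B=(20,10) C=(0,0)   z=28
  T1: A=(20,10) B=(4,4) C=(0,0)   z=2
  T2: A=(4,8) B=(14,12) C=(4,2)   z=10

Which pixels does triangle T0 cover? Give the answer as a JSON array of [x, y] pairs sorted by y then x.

T0:
  2·area = 40
  edge (16, 6)→(20, 10): d=(4,4) right/bottom  bias=-1
  edge (20, 10)→(0, 0): d=(-20,-10) top-left  bias=+0
  edge (0, 0)→(16, 6): d=(16,6) right/bottom  bias=-1
    (5,0)@(11, 1): e=[0,90,-50] → .  [on edge]
    (3,1)@(7, 3): e=[24,10,6] → X
    (4,1)@(9, 3): e=[16,30,-6] → .
    (6,1)@(13, 3): e=[0,70,-30] → .  [on edge]
    (3,2)@(7, 5): e=[32,-30,38] → .
    (5,2)@(11, 5): e=[16,10,14] → X
    (6,2)@(13, 5): e=[8,30,2] → X
    (7,2)@(15, 5): e=[0,50,-10] → .  [on edge]
    (5,3)@(11, 7): e=[24,-30,46] → .
    (6,3)@(13, 7): e=[16,-10,34] → .
    (7,3)@(15, 7): e=[8,10,22] → X
    (8,3)@(17, 7): e=[0,30,10] → .  [on edge]
    (9,4)@(19, 9): e=[0,10,30] → .  [on edge]
    (10,5)@(21, 11): e=[0,-10,50] → .  [on edge]
  covered (4 px):
    . . . . . . . . . . .
    . . . X . . . . . . .
    . . . . . X X . . . .
    . . . . . . . X . . .
    . . . . . . . . . . .
    . . . . . . . . . . .
T1:
  2·area = 40
  edge (20, 10)→(4, 4): d=(-16,-6) top-left  bias=+0
  edge (4, 4)→(0, 0): d=(-4,-4) top-left  bias=+0
  edge (0, 0)→(20, 10): d=(20,10) right/bottom  bias=-1
    (0,0)@(1, 1): e=[30,0,10] → X  [on edge]
    (1,0)@(3, 1): e=[42,8,-10] → .
    (0,1)@(1, 3): e=[-2,-8,50] → .
    (1,1)@(3, 3): e=[10,0,30] → X  [on edge]
    (2,1)@(5, 3): e=[22,8,10] → X
    (3,1)@(7, 3): e=[34,16,-10] → .
    (1,2)@(3, 5): e=[-22,-8,70] → .
    (2,2)@(5, 5): e=[-10,0,50] → .  [on edge]
    (3,2)@(7, 5): e=[2,8,30] → X
    (4,2)@(9, 5): e=[14,16,10] → X
    (5,2)@(11, 5): e=[26,24,-10] → .
    (3,3)@(7, 7): e=[-30,0,70] → .  [on edge]
    (4,4)@(9, 9): e=[-50,0,90] → .  [on edge]
    (5,5)@(11, 11): e=[-70,0,110] → .  [on edge]
  covered (6 px):
    X . . . . . . . . . .
    . X X . . . . . . . .
    . . . X X . . . . . .
    . . . . . . X . . . .
    . . . . . . . . . . .
    . . . . . . . . . . .
T2:
  2·area = 60  (B↔C swapped to make it positive)
  edge (4, 8)→(4, 2): d=(0,-6) top-left  bias=+0
  edge (4, 2)→(14, 12): d=(10,10) right/bottom  bias=-1
  edge (14, 12)→(4, 8): d=(-10,-4) top-left  bias=+0
    (1,0)@(3, 1): e=[-6,0,66] → .  [on edge]
    (2,1)@(5, 3): e=[6,0,54] → .  [on edge]
    (2,2)@(5, 5): e=[6,20,34] → X
    (3,2)@(7, 5): e=[18,0,42] → .  [on edge]
    (2,3)@(5, 7): e=[6,40,14] → X
    (3,3)@(7, 7): e=[18,20,22] → X
    (4,3)@(9, 7): e=[30,0,30] → .  [on edge]
    (2,4)@(5, 9): e=[6,60,-6] → .
    (3,4)@(7, 9): e=[18,40,2] → X
    (4,4)@(9, 9): e=[30,20,10] → X
    (5,4)@(11, 9): e=[42,0,18] → .  [on edge]
    (3,5)@(7, 11): e=[18,60,-18] → .
    (6,5)@(13, 11): e=[54,0,6] → .  [on edge]
  covered (5 px):
    . . . . . . . . . . .
    . . . . . . . . . . .
    . . X . . . . . . . .
    . . X X . . . . . . .
    . . . X X . . . . . .
    . . . . . . . . . . .

Result: [[3,1],[5,2],[6,2],[7,3]]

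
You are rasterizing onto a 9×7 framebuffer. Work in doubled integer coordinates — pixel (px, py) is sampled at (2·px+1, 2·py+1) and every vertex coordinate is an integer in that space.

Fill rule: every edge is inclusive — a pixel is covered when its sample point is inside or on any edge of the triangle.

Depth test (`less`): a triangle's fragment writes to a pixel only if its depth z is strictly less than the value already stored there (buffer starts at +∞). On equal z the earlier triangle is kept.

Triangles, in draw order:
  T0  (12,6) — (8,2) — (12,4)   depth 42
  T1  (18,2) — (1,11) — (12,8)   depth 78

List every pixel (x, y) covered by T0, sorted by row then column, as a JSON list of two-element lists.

T0:
  2·area = 8
  edge (12, 6)→(8, 2): d=(-4,-4) inclusive
  edge (8, 2)→(12, 4): d=(4,2) inclusive
  edge (12, 4)→(12, 6): d=(0,2) inclusive
    (3,0)@(7, 1): e=[0,-2,10] → ·  [on edge]
    (4,1)@(9, 3): e=[0,2,6] → #  [on edge]
    (5,1)@(11, 3): e=[8,-2,2] → ·
    (4,2)@(9, 5): e=[-8,10,6] → ·
    (5,2)@(11, 5): e=[0,6,2] → #  [on edge]
    (6,2)@(13, 5): e=[8,2,-2] → ·
    (5,3)@(11, 7): e=[-8,14,2] → ·
    (6,3)@(13, 7): e=[0,10,-2] → ·  [on edge]
    (7,4)@(15, 9): e=[0,14,-6] → ·  [on edge]
    (8,5)@(17, 11): e=[0,18,-10] → ·  [on edge]
  covered (2 px):
    · · · · · · · · ·
    · · · · # · · · ·
    · · · · · # · · ·
    · · · · · · · · ·
    · · · · · · · · ·
    · · · · · · · · ·
    · · · · · · · · ·
T1:
  2·area = 48  (B↔C swapped to make it positive)
  edge (18, 2)→(12, 8): d=(-6,6) inclusive
  edge (12, 8)→(1, 11): d=(-11,3) inclusive
  edge (1, 11)→(18, 2): d=(17,-9) inclusive
    (8,1)@(17, 3): e=[0,40,8] → #  [on edge]
    (6,2)@(13, 5): e=[12,30,6] → #
    (7,2)@(15, 5): e=[0,24,24] → #  [on edge]
    (8,2)@(17, 5): e=[-12,18,42] → ·
    (4,3)@(9, 7): e=[24,20,4] → #
    (5,3)@(11, 7): e=[12,14,22] → #
    (6,3)@(13, 7): e=[0,8,40] → #  [on edge]
    (7,3)@(15, 7): e=[-12,2,58] → ·
    (2,4)@(5, 9): e=[36,10,2] → #
    (3,4)@(7, 9): e=[24,4,20] → #
    (4,4)@(9, 9): e=[12,-2,38] → ·
    (5,4)@(11, 9): e=[0,-8,56] → ·  [on edge]
    (0,5)@(1, 11): e=[48,0,0] → #  [on edge]
    (4,5)@(9, 11): e=[0,-24,72] → ·  [on edge]
    (3,6)@(7, 13): e=[0,-40,88] → ·  [on edge]
  covered (9 px):
    · · · · · · · · ·
    · · · · · · · · #
    · · · · · · # # ·
    · · · · # # # · ·
    · · # # · · · · ·
    # · · · · · · · ·
    · · · · · · · · ·

Final: [[4,1],[5,2]]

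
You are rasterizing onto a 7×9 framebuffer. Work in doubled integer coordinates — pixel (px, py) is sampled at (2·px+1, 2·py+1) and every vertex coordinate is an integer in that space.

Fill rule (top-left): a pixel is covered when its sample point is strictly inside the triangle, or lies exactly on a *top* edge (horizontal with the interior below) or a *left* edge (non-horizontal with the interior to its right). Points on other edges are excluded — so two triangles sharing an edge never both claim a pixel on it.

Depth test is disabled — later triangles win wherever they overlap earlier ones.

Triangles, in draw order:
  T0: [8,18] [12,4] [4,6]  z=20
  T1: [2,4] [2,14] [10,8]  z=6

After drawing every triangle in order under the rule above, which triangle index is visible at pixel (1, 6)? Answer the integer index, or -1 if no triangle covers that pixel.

T0:
  2·area = 104  (B↔C swapped to make it positive)
  edge (8, 18)→(4, 6): d=(-4,-12) top-left  bias=+0
  edge (4, 6)→(12, 4): d=(8,-2) top-left  bias=+0
  edge (12, 4)→(8, 18): d=(-4,14) right/bottom  bias=-1
    (1,1)@(3, 3): e=[0,-26,130] → .  [on edge]
    (4,2)@(9, 5): e=[64,2,38] → X
    (5,2)@(11, 5): e=[88,6,10] → X
    (6,2)@(13, 5): e=[112,10,-18] → .
    (2,3)@(5, 7): e=[8,10,86] → X
    (3,3)@(7, 7): e=[32,14,58] → X
    (6,3)@(13, 7): e=[104,26,-26] → .
    (2,4)@(5, 9): e=[0,26,78] → X  [on edge]
    (5,4)@(11, 9): e=[72,38,-6] → .
    (2,5)@(5, 11): e=[-8,42,70] → .
    (3,5)@(7, 11): e=[16,46,42] → X
    (5,5)@(11, 11): e=[64,54,-14] → .
    (3,7)@(7, 15): e=[0,78,26] → X  [on edge]
  covered (14 px):
    . . . . . . .
    . . . . . . .
    . . . . X X .
    . . X X X X .
    . . X X X . .
    . . . X X . .
    . . . X X . .
    . . . X . . .
    . . . . . . .
T1:
  2·area = 80  (B↔C swapped to make it positive)
  edge (2, 4)→(10, 8): d=(8,4) right/bottom  bias=-1
  edge (10, 8)→(2, 14): d=(-8,6) right/bottom  bias=-1
  edge (2, 14)→(2, 4): d=(0,-10) top-left  bias=+0
    (1,2)@(3, 5): e=[4,66,10] → X
    (2,2)@(5, 5): e=[-4,54,30] → .
    (1,3)@(3, 7): e=[20,50,10] → X
    (2,3)@(5, 7): e=[12,38,30] → X
    (3,3)@(7, 7): e=[4,26,50] → X
    (4,3)@(9, 7): e=[-4,14,70] → .
    (1,4)@(3, 9): e=[36,34,10] → X
    (4,4)@(9, 9): e=[12,-2,70] → .
    (1,5)@(3, 11): e=[52,18,10] → X
    (3,5)@(7, 11): e=[36,-6,50] → .
    (1,6)@(3, 13): e=[68,2,10] → X
    (2,6)@(5, 13): e=[60,-10,30] → .
  covered (10 px):
    . . . . . . .
    . . . . . . .
    . X . . . . .
    . X X X . . .
    . X X X . . .
    . X X . . . .
    . X . . . . .
    . . . . . . .
    . . . . . . .

Z-buffer (winner per pixel, '.' = empty):
  . . . . . . .
  . . . . . . .
  . 1 . . 0 0 .
  . 1 1 1 0 0 .
  . 1 1 1 0 . .
  . 1 1 0 0 . .
  . 1 . 0 0 . .
  . . . 0 . . .
  . . . . . . .

Answer: 1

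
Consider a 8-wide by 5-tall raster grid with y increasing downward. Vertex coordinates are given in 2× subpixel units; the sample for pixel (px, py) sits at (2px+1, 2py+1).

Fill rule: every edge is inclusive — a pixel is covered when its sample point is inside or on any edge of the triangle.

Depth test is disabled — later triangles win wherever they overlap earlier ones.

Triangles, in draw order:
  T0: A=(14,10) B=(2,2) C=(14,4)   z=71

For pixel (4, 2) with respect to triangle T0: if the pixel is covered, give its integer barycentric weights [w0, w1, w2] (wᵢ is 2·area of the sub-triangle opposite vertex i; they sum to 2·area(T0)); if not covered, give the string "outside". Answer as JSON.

T0:
  2·area = 72
  edge (14, 10)→(2, 2): d=(-12,-8) inclusive
  edge (2, 2)→(14, 4): d=(12,2) inclusive
  edge (14, 4)→(14, 10): d=(0,6) inclusive
    (2,1)@(5, 3): e=[12,6,54] → █
    (3,1)@(7, 3): e=[28,2,42] → █
    (4,1)@(9, 3): e=[44,-2,30] → ·
    (2,2)@(5, 5): e=[-12,30,54] → ·
    (3,2)@(7, 5): e=[4,26,42] → █
    (4,2)@(9, 5): e=[20,22,30] → █
    (5,2)@(11, 5): e=[36,18,18] → █
    (6,2)@(13, 5): e=[52,14,6] → █
    (7,2)@(15, 5): e=[68,10,-6] → ·
    (3,3)@(7, 7): e=[-20,50,42] → ·
    (4,3)@(9, 7): e=[-4,46,30] → ·
    (5,3)@(11, 7): e=[12,42,18] → █
  covered (9 px):
    · · · · · · · ·
    · · █ █ · · · ·
    · · · █ █ █ █ ·
    · · · · · █ █ ·
    · · · · · · █ ·

Result: [22,30,20]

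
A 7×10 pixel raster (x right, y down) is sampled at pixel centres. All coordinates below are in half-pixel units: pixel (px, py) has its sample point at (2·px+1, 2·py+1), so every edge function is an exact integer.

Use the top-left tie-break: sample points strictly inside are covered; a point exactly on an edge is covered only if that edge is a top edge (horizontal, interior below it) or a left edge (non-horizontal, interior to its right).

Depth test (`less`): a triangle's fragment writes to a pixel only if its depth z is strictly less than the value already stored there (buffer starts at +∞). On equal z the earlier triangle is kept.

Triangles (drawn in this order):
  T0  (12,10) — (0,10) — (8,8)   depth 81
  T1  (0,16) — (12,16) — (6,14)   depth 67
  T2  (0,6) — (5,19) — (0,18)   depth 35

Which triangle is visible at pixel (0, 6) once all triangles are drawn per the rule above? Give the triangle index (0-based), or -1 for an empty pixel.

T0:
  2·area = 24
  edge (12, 10)→(0, 10): d=(-12,0) right/bottom  bias=-1
  edge (0, 10)→(8, 8): d=(8,-2) top-left  bias=+0
  edge (8, 8)→(12, 10): d=(4,2) right/bottom  bias=-1
    (2,4)@(5, 9): e=[12,2,10] → X
    (3,4)@(7, 9): e=[12,6,6] → X
    (4,4)@(9, 9): e=[12,10,2] → X
    (5,4)@(11, 9): e=[12,14,-2] → .
    (2,5)@(5, 11): e=[-12,18,18] → .
    (3,5)@(7, 11): e=[-12,22,14] → .
    (4,5)@(9, 11): e=[-12,26,10] → .
  covered (3 px):
    . . . . . . .
    . . . . . . .
    . . . . . . .
    . . . . . . .
    . . X X X . .
    . . . . . . .
    . . . . . . .
    . . . . . . .
    . . . . . . .
    . . . . . . .
T1:
  2·area = 24  (B↔C swapped to make it positive)
  edge (0, 16)→(6, 14): d=(6,-2) top-left  bias=+0
  edge (6, 14)→(12, 16): d=(6,2) right/bottom  bias=-1
  edge (12, 16)→(0, 16): d=(-12,0) right/bottom  bias=-1
    (1,6)@(3, 13): e=[-12,0,36] → .  [on edge]
    (4,6)@(9, 13): e=[0,-12,36] → .  [on edge]
    (1,7)@(3, 15): e=[0,12,12] → X  [on edge]
    (2,7)@(5, 15): e=[4,8,12] → X
    (3,7)@(7, 15): e=[8,4,12] → X
    (4,7)@(9, 15): e=[12,0,12] → .  [on edge]
    (1,8)@(3, 17): e=[12,24,-12] → .
    (2,8)@(5, 17): e=[16,20,-12] → .
    (3,8)@(7, 17): e=[20,16,-12] → .
  covered (3 px):
    . . . . . . .
    . . . . . . .
    . . . . . . .
    . . . . . . .
    . . . . . . .
    . . . . . . .
    . . . . . . .
    . X X X . . .
    . . . . . . .
    . . . . . . .
T2:
  2·area = 60
  edge (0, 6)→(5, 19): d=(5,13) right/bottom  bias=-1
  edge (5, 19)→(0, 18): d=(-5,-1) top-left  bias=+0
  edge (0, 18)→(0, 6): d=(0,-12) top-left  bias=+0
    (0,4)@(1, 9): e=[2,46,12] → X
    (1,4)@(3, 9): e=[-24,48,36] → .
    (0,5)@(1, 11): e=[12,36,12] → X
    (1,5)@(3, 11): e=[-14,38,36] → .
    (0,6)@(1, 13): e=[22,26,12] → X
    (1,6)@(3, 13): e=[-4,28,36] → .
    (0,7)@(1, 15): e=[32,16,12] → X
    (1,7)@(3, 15): e=[6,18,36] → X
    (2,7)@(5, 15): e=[-20,20,60] → .
    (0,8)@(1, 17): e=[42,6,12] → X
    (2,8)@(5, 17): e=[-10,10,60] → .
    (0,9)@(1, 19): e=[52,-4,12] → .
    (2,9)@(5, 19): e=[0,0,60] → .  [on edge]
  covered (7 px):
    . . . . . . .
    . . . . . . .
    . . . . . . .
    . . . . . . .
    X . . . . . .
    X . . . . . .
    X . . . . . .
    X X . . . . .
    X X . . . . .
    . . . . . . .

Z-buffer (winner per pixel, '.' = empty):
  . . . . . . .
  . . . . . . .
  . . . . . . .
  . . . . . . .
  2 . 0 0 0 . .
  2 . . . . . .
  2 . . . . . .
  2 2 1 1 . . .
  2 2 . . . . .
  . . . . . . .

Final: 2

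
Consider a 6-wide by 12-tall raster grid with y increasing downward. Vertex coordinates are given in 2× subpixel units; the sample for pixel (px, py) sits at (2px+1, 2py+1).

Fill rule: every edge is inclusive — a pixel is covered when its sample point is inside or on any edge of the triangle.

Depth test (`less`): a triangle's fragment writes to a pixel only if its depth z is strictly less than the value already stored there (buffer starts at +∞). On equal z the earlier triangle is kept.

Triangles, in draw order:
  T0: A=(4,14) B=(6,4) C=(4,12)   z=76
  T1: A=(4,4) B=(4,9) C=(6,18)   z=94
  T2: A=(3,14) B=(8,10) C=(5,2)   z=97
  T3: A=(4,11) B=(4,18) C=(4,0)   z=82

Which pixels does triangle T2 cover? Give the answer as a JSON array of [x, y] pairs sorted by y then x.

T0:
  2·area = 4  (B↔C swapped to make it positive)
  edge (4, 14)→(4, 12): d=(0,-2) inclusive
  edge (4, 12)→(6, 4): d=(2,-8) inclusive
  edge (6, 4)→(4, 14): d=(-2,10) inclusive
    (2,4)@(5, 9): e=[2,2,0] → #  [on edge]
    (3,4)@(7, 9): e=[6,18,-20] → ·
    (2,5)@(5, 11): e=[2,6,-4] → ·
    (1,9)@(3, 19): e=[-2,6,0] → ·  [on edge]
  covered (1 px):
    · · · · · ·
    · · · · · ·
    · · · · · ·
    · · · · · ·
    · · # · · ·
    · · · · · ·
    · · · · · ·
    · · · · · ·
    · · · · · ·
    · · · · · ·
    · · · · · ·
    · · · · · ·
T1:
  2·area = 10  (B↔C swapped to make it positive)
  edge (4, 4)→(6, 18): d=(2,14) inclusive
  edge (6, 18)→(4, 9): d=(-2,-9) inclusive
  edge (4, 9)→(4, 4): d=(0,-5) inclusive
    (2,5)@(5, 11): e=[0,5,5] → #  [on edge]
    (3,5)@(7, 11): e=[-28,23,15] → ·
    (2,6)@(5, 13): e=[4,1,5] → #
    (3,6)@(7, 13): e=[-24,19,15] → ·
    (2,7)@(5, 15): e=[8,-3,5] → ·
  covered (2 px):
    · · · · · ·
    · · · · · ·
    · · · · · ·
    · · · · · ·
    · · · · · ·
    · · # · · ·
    · · # · · ·
    · · · · · ·
    · · · · · ·
    · · · · · ·
    · · · · · ·
    · · · · · ·
T2:
  2·area = 52  (B↔C swapped to make it positive)
  edge (3, 14)→(5, 2): d=(2,-12) inclusive
  edge (5, 2)→(8, 10): d=(3,8) inclusive
  edge (8, 10)→(3, 14): d=(-5,4) inclusive
    (2,1)@(5, 3): e=[2,3,47] → #
    (3,1)@(7, 3): e=[26,-13,39] → ·
    (2,2)@(5, 5): e=[6,9,37] → #
    (3,2)@(7, 5): e=[30,-7,29] → ·
    (2,3)@(5, 7): e=[10,15,27] → #
    (3,3)@(7, 7): e=[34,-1,19] → ·
    (2,4)@(5, 9): e=[14,21,17] → #
    (3,4)@(7, 9): e=[38,5,9] → #
    (4,4)@(9, 9): e=[62,-11,1] → ·
    (2,5)@(5, 11): e=[18,27,7] → #
    (3,5)@(7, 11): e=[42,11,-1] → ·
    (2,6)@(5, 13): e=[22,33,-3] → ·
  covered (6 px):
    · · · · · ·
    · · # · · ·
    · · # · · ·
    · · # · · ·
    · · # # · ·
    · · # · · ·
    · · · · · ·
    · · · · · ·
    · · · · · ·
    · · · · · ·
    · · · · · ·
    · · · · · ·
T3:
  degenerate (2·area = 0) — covers nothing

Answer: [[2,1],[2,2],[2,3],[2,4],[3,4],[2,5]]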